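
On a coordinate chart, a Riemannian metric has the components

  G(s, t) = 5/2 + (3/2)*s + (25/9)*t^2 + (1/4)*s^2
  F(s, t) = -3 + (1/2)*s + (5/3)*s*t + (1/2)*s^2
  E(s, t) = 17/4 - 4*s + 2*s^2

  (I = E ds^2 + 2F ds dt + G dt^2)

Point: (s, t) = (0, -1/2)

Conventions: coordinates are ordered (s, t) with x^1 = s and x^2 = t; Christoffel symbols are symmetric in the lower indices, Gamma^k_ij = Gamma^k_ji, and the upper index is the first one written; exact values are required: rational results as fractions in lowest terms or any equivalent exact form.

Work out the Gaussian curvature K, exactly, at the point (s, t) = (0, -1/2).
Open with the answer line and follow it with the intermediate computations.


Answer: K = -144504/434281

E = 17/4, F = -3, G = 115/36, EG - F^2 = 659/144 at the point
E_s = -4, E_t = 0, F_s = -1/3, F_t = 0, G_s = 3/2, G_t = -25/9
E_tt = 0, F_st = 5/3, G_ss = 1/2
The intrinsic route: Brioschi's K = (det M1 - det M2)/(EG - F^2)^2.
M1 = [[-E_tt/2 + F_st - G_ss/2, E_s/2, F_s - E_t/2], [F_t - G_s/2, E, F], [G_t/2, F, G]] = [[17/12, -2, -1/3], [-3/4, 17/4, -3], [-25/18, -3, 115/36]]; det M1 = -599/64
M2 = [[0, E_t/2, G_s/2], [E_t/2, E, F], [G_s/2, F, G]] = [[0, 0, 3/4], [0, 17/4, -3], [3/4, -3, 115/36]]; det M2 = -153/64
det M1 - det M2 = -223/32; K = -223/32 / (659/144)^2 = -144504/434281


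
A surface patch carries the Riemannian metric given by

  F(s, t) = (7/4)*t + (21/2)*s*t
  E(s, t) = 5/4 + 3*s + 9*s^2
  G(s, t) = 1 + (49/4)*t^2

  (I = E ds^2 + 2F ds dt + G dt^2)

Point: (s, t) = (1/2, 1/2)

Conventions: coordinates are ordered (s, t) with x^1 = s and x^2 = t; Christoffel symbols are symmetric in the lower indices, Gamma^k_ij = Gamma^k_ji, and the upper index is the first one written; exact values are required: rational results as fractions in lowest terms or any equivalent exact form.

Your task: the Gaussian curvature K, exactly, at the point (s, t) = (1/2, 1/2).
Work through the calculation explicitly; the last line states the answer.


E = 5, F = 7/2, G = 65/16, EG - F^2 = 129/16 at the point
E_s = 12, E_t = 0, F_s = 21/4, F_t = 7, G_s = 0, G_t = 49/4
E_tt = 0, F_st = 21/2, G_ss = 0
Evaluate Brioschi's two determinant matrices M1, M2 and divide by (EG - F^2)^2.
M1 = [[-E_tt/2 + F_st - G_ss/2, E_s/2, F_s - E_t/2], [F_t - G_s/2, E, F], [G_t/2, F, G]] = [[21/2, 6, 21/4], [7, 5, 7/2], [49/8, 7/2, 65/16]]; det M1 = 21/2
M2 = [[0, E_t/2, G_s/2], [E_t/2, E, F], [G_s/2, F, G]] = [[0, 0, 0], [0, 5, 7/2], [0, 7/2, 65/16]]; det M2 = 0
det M1 - det M2 = 21/2; K = 21/2 / (129/16)^2 = 896/5547

Answer: K = 896/5547


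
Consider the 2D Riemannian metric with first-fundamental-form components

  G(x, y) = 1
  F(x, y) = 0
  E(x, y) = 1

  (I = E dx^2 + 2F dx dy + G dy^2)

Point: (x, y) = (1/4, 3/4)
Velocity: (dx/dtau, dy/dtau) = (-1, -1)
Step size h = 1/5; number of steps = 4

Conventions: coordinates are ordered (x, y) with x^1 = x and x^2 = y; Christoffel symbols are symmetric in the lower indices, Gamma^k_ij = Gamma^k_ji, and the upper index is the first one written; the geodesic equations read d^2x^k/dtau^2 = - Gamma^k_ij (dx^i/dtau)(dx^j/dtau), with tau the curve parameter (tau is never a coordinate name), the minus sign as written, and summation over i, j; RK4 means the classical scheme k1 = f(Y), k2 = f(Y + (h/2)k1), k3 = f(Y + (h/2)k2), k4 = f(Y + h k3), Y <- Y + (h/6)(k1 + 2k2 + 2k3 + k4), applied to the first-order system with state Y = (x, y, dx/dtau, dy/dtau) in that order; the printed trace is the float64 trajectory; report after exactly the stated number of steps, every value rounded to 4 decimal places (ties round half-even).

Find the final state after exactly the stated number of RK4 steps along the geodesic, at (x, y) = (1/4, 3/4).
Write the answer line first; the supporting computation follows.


Answer: x = -0.5500, y = -0.0500, dx/dtau = -1.0000, dy/dtau = -1.0000

f(Y) = (dx/dtau, dy/dtau, -Gamma^x_ij Y'^i Y'^j, -Gamma^y_ij Y'^i Y'^j) with the Gammas evaluated at the stage position; h = 0.200000; intermediate values shown to 6 dp
step 0: x = 0.2500, y = 0.7500, dx/dtau = -1.0000, dy/dtau = -1.0000
step 1:
  k1: at (x, y) = (0.250000, 0.750000), (dx/dtau, dy/dtau) = (-1.000000, -1.000000); Gamma_xxx = 0.000000, Gamma_xxy = 0.000000, Gamma_xyy = 0.000000, Gamma_yxx = 0.000000, Gamma_yxy = 0.000000, Gamma_yyy = 0.000000; k1 = (-1.000000, -1.000000, 0.000000, 0.000000)
  k2: at (x, y) = (0.150000, 0.650000), (dx/dtau, dy/dtau) = (-1.000000, -1.000000); Gamma_xxx = 0.000000, Gamma_xxy = 0.000000, Gamma_xyy = 0.000000, Gamma_yxx = 0.000000, Gamma_yxy = 0.000000, Gamma_yyy = 0.000000; k2 = (-1.000000, -1.000000, 0.000000, 0.000000)
  k3: at (x, y) = (0.150000, 0.650000), (dx/dtau, dy/dtau) = (-1.000000, -1.000000); Gamma_xxx = 0.000000, Gamma_xxy = 0.000000, Gamma_xyy = 0.000000, Gamma_yxx = 0.000000, Gamma_yxy = 0.000000, Gamma_yyy = 0.000000; k3 = (-1.000000, -1.000000, 0.000000, 0.000000)
  k4: at (x, y) = (0.050000, 0.550000), (dx/dtau, dy/dtau) = (-1.000000, -1.000000); Gamma_xxx = 0.000000, Gamma_xxy = 0.000000, Gamma_xyy = 0.000000, Gamma_yxx = 0.000000, Gamma_yxy = 0.000000, Gamma_yyy = 0.000000; k4 = (-1.000000, -1.000000, 0.000000, 0.000000)
  Y <- Y + (h/6)(k1 + 2k2 + 2k3 + k4): x = 0.0500, y = 0.5500, dx/dtau = -1.0000, dy/dtau = -1.0000
step 2:
  k1: at (x, y) = (0.050000, 0.550000), (dx/dtau, dy/dtau) = (-1.000000, -1.000000); Gamma_xxx = 0.000000, Gamma_xxy = 0.000000, Gamma_xyy = 0.000000, Gamma_yxx = 0.000000, Gamma_yxy = 0.000000, Gamma_yyy = 0.000000; k1 = (-1.000000, -1.000000, 0.000000, 0.000000)
  k2: at (x, y) = (-0.050000, 0.450000), (dx/dtau, dy/dtau) = (-1.000000, -1.000000); Gamma_xxx = 0.000000, Gamma_xxy = 0.000000, Gamma_xyy = 0.000000, Gamma_yxx = 0.000000, Gamma_yxy = 0.000000, Gamma_yyy = 0.000000; k2 = (-1.000000, -1.000000, 0.000000, 0.000000)
  k3: at (x, y) = (-0.050000, 0.450000), (dx/dtau, dy/dtau) = (-1.000000, -1.000000); Gamma_xxx = 0.000000, Gamma_xxy = 0.000000, Gamma_xyy = 0.000000, Gamma_yxx = 0.000000, Gamma_yxy = 0.000000, Gamma_yyy = 0.000000; k3 = (-1.000000, -1.000000, 0.000000, 0.000000)
  k4: at (x, y) = (-0.150000, 0.350000), (dx/dtau, dy/dtau) = (-1.000000, -1.000000); Gamma_xxx = 0.000000, Gamma_xxy = 0.000000, Gamma_xyy = 0.000000, Gamma_yxx = 0.000000, Gamma_yxy = 0.000000, Gamma_yyy = 0.000000; k4 = (-1.000000, -1.000000, 0.000000, 0.000000)
  Y <- Y + (h/6)(k1 + 2k2 + 2k3 + k4): x = -0.1500, y = 0.3500, dx/dtau = -1.0000, dy/dtau = -1.0000
step 3:
  k1: at (x, y) = (-0.150000, 0.350000), (dx/dtau, dy/dtau) = (-1.000000, -1.000000); Gamma_xxx = 0.000000, Gamma_xxy = 0.000000, Gamma_xyy = 0.000000, Gamma_yxx = 0.000000, Gamma_yxy = 0.000000, Gamma_yyy = 0.000000; k1 = (-1.000000, -1.000000, 0.000000, 0.000000)
  k2: at (x, y) = (-0.250000, 0.250000), (dx/dtau, dy/dtau) = (-1.000000, -1.000000); Gamma_xxx = 0.000000, Gamma_xxy = 0.000000, Gamma_xyy = 0.000000, Gamma_yxx = 0.000000, Gamma_yxy = 0.000000, Gamma_yyy = 0.000000; k2 = (-1.000000, -1.000000, 0.000000, 0.000000)
  k3: at (x, y) = (-0.250000, 0.250000), (dx/dtau, dy/dtau) = (-1.000000, -1.000000); Gamma_xxx = 0.000000, Gamma_xxy = 0.000000, Gamma_xyy = 0.000000, Gamma_yxx = 0.000000, Gamma_yxy = 0.000000, Gamma_yyy = 0.000000; k3 = (-1.000000, -1.000000, 0.000000, 0.000000)
  k4: at (x, y) = (-0.350000, 0.150000), (dx/dtau, dy/dtau) = (-1.000000, -1.000000); Gamma_xxx = 0.000000, Gamma_xxy = 0.000000, Gamma_xyy = 0.000000, Gamma_yxx = 0.000000, Gamma_yxy = 0.000000, Gamma_yyy = 0.000000; k4 = (-1.000000, -1.000000, 0.000000, 0.000000)
  Y <- Y + (h/6)(k1 + 2k2 + 2k3 + k4): x = -0.3500, y = 0.1500, dx/dtau = -1.0000, dy/dtau = -1.0000
step 4:
  k1: at (x, y) = (-0.350000, 0.150000), (dx/dtau, dy/dtau) = (-1.000000, -1.000000); Gamma_xxx = 0.000000, Gamma_xxy = 0.000000, Gamma_xyy = 0.000000, Gamma_yxx = 0.000000, Gamma_yxy = 0.000000, Gamma_yyy = 0.000000; k1 = (-1.000000, -1.000000, 0.000000, 0.000000)
  k2: at (x, y) = (-0.450000, 0.050000), (dx/dtau, dy/dtau) = (-1.000000, -1.000000); Gamma_xxx = 0.000000, Gamma_xxy = 0.000000, Gamma_xyy = 0.000000, Gamma_yxx = 0.000000, Gamma_yxy = 0.000000, Gamma_yyy = 0.000000; k2 = (-1.000000, -1.000000, 0.000000, 0.000000)
  k3: at (x, y) = (-0.450000, 0.050000), (dx/dtau, dy/dtau) = (-1.000000, -1.000000); Gamma_xxx = 0.000000, Gamma_xxy = 0.000000, Gamma_xyy = 0.000000, Gamma_yxx = 0.000000, Gamma_yxy = 0.000000, Gamma_yyy = 0.000000; k3 = (-1.000000, -1.000000, 0.000000, 0.000000)
  k4: at (x, y) = (-0.550000, -0.050000), (dx/dtau, dy/dtau) = (-1.000000, -1.000000); Gamma_xxx = 0.000000, Gamma_xxy = 0.000000, Gamma_xyy = 0.000000, Gamma_yxx = 0.000000, Gamma_yxy = 0.000000, Gamma_yyy = 0.000000; k4 = (-1.000000, -1.000000, 0.000000, 0.000000)
  Y <- Y + (h/6)(k1 + 2k2 + 2k3 + k4): x = -0.5500, y = -0.0500, dx/dtau = -1.0000, dy/dtau = -1.0000


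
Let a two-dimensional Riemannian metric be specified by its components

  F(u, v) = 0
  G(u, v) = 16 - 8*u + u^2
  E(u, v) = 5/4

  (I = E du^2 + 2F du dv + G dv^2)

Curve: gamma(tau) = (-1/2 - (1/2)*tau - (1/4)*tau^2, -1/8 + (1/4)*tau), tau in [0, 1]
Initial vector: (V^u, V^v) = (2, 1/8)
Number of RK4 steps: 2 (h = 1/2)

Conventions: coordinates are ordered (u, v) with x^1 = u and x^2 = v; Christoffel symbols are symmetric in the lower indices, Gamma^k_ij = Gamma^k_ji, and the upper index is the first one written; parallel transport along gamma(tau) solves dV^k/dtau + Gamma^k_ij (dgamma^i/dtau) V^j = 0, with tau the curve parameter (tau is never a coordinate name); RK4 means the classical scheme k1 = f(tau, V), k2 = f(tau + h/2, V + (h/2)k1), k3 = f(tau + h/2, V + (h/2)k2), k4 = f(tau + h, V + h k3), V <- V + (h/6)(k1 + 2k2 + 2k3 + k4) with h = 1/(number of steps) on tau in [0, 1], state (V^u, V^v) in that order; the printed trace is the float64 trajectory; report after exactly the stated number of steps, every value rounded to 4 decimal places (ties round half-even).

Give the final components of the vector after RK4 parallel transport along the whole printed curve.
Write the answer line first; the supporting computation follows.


Answer: V^u = 1.8386, V^v = 0.1989

gamma'(tau) = (-1/2 - (1/2)*tau, 1/4); f(tau, V)^k = -Gamma^k_ij(gamma(tau)) gamma'^i(tau) V^j; h = 1/2; intermediate values shown to 6 dp
curve data and Christoffel symbols at the stage parameters:
  tau = 0.000000: gamma = (-0.500000, -0.125000), gamma' = (-0.500000, 0.250000); Gamma_uuu = 0.000000, Gamma_uuv = 0.000000, Gamma_uvv = 3.600000, Gamma_vuu = 0.000000, Gamma_vuv = -0.222222, Gamma_vvv = 0.000000
  tau = 0.250000: gamma = (-0.640625, -0.062500), gamma' = (-0.625000, 0.250000); Gamma_uuu = 0.000000, Gamma_uuv = 0.000000, Gamma_uvv = 3.712500, Gamma_vuu = 0.000000, Gamma_vuv = -0.215488, Gamma_vvv = 0.000000
  tau = 0.500000: gamma = (-0.812500, 0.000000), gamma' = (-0.750000, 0.250000); Gamma_uuu = 0.000000, Gamma_uuv = 0.000000, Gamma_uvv = 3.850000, Gamma_vuu = 0.000000, Gamma_vuv = -0.207792, Gamma_vvv = 0.000000
  tau = 0.750000: gamma = (-1.015625, 0.062500), gamma' = (-0.875000, 0.250000); Gamma_uuu = 0.000000, Gamma_uuv = 0.000000, Gamma_uvv = 4.012500, Gamma_vuu = 0.000000, Gamma_vuv = -0.199377, Gamma_vvv = 0.000000
  tau = 1.000000: gamma = (-1.250000, 0.125000), gamma' = (-1.000000, 0.250000); Gamma_uuu = 0.000000, Gamma_uuv = 0.000000, Gamma_uvv = 4.200000, Gamma_vuu = 0.000000, Gamma_vuv = -0.190476, Gamma_vvv = 0.000000
step 0: V^u = 2.0000, V^v = 0.1250
step 1: k1 = (-0.112500, 0.097222), k2 = (-0.138574, 0.086120), k3 = (-0.135998, 0.086143), k4 = (-0.161769, 0.074171); V <- V + (h/6)(k1 + 2k2 + 2k3 + k4): V^u = 1.9314, V^v = 0.1680
step 2: k1 = (-0.161694, 0.074151), k2 = (-0.187114, 0.061712), k3 = (-0.183995, 0.061938), k4 = (-0.208910, 0.049692); V <- V + (h/6)(k1 + 2k2 + 2k3 + k4): V^u = 1.8386, V^v = 0.1989


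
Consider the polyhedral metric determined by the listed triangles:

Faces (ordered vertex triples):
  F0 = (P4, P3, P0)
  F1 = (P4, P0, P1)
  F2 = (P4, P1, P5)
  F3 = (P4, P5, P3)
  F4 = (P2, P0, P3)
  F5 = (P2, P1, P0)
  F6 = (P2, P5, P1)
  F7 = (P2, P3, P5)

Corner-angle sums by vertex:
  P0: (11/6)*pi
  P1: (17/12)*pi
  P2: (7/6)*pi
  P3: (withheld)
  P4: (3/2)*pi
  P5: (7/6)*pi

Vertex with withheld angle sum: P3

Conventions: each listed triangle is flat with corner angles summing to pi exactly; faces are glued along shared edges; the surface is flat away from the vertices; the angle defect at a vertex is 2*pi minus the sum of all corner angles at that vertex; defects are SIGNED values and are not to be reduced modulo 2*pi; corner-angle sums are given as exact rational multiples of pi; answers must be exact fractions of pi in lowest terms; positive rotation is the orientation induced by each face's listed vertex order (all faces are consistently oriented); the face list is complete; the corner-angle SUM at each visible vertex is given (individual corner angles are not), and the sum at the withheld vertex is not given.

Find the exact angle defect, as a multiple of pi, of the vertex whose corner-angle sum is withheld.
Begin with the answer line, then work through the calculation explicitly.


Answer: defect(P3) = (13/12)*pi

V = 6, E = 12, F = 8; chi = V - E + F = 2
Gauss-Bonnet: total defect = 2*pi*chi = 4*pi; visible defects sum to (35/12)*pi


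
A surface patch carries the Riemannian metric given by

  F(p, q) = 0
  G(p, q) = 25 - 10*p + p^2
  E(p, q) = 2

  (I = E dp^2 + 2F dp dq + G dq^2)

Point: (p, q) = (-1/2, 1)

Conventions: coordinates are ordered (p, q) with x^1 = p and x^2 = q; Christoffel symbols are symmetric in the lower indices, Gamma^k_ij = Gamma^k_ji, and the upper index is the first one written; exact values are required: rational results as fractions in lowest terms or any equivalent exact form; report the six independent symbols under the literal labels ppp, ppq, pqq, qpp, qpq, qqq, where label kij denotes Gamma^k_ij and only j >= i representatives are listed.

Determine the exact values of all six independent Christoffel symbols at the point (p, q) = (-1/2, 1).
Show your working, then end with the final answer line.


E = 2, F = 0, G = 121/4 at the point
E_p = 0, E_q = 0, F_p = 0, F_q = 0, G_p = -11, G_q = 0
EG - F^2 = 121/2;  g^inv = (2/121) * [[121/4, 0], [0, 2]]
first-kind symbols [ij,l] = (1/2)(d_i g_jl + d_j g_il - d_l g_ij): [pp,p] = E_p/2 = 0, [pp,q] = F_p - E_q/2 = 0, [pq,p] = E_q/2 = 0, [pq,q] = G_p/2 = -11/2, [qq,p] = F_q - G_p/2 = 11/2, [qq,q] = G_q/2 = 0
Gamma^p_ij = (G*[ij,p] - F*[ij,q])/(EG - F^2), Gamma^q_ij = (E*[ij,q] - F*[ij,p])/(EG - F^2)

Answer: Gamma_ppp = 0, Gamma_ppq = 0, Gamma_pqq = 11/4, Gamma_qpp = 0, Gamma_qpq = -2/11, Gamma_qqq = 0


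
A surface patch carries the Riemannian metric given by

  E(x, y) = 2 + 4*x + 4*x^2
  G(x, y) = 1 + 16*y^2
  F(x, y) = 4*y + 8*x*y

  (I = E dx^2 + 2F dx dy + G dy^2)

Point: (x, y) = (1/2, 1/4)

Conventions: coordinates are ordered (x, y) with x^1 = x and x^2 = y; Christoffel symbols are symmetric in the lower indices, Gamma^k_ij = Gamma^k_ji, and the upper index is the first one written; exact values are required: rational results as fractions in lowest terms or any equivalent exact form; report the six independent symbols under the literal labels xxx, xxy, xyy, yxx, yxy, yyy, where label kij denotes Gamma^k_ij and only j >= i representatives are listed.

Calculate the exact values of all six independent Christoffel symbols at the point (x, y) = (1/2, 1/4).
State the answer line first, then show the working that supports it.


Answer: Gamma_xxx = 2/3, Gamma_xxy = 0, Gamma_xyy = 4/3, Gamma_yxx = 1/3, Gamma_yxy = 0, Gamma_yyy = 2/3

E = 5, F = 2, G = 2 at the point
E_x = 8, E_y = 0, F_x = 2, F_y = 8, G_x = 0, G_y = 8
EG - F^2 = 6;  g^inv = (1/6) * [[2, -2], [-2, 5]]
first-kind symbols [ij,l] = (1/2)(d_i g_jl + d_j g_il - d_l g_ij): [xx,x] = E_x/2 = 4, [xx,y] = F_x - E_y/2 = 2, [xy,x] = E_y/2 = 0, [xy,y] = G_x/2 = 0, [yy,x] = F_y - G_x/2 = 8, [yy,y] = G_y/2 = 4
Gamma^x_ij = (G*[ij,x] - F*[ij,y])/(EG - F^2), Gamma^y_ij = (E*[ij,y] - F*[ij,x])/(EG - F^2)


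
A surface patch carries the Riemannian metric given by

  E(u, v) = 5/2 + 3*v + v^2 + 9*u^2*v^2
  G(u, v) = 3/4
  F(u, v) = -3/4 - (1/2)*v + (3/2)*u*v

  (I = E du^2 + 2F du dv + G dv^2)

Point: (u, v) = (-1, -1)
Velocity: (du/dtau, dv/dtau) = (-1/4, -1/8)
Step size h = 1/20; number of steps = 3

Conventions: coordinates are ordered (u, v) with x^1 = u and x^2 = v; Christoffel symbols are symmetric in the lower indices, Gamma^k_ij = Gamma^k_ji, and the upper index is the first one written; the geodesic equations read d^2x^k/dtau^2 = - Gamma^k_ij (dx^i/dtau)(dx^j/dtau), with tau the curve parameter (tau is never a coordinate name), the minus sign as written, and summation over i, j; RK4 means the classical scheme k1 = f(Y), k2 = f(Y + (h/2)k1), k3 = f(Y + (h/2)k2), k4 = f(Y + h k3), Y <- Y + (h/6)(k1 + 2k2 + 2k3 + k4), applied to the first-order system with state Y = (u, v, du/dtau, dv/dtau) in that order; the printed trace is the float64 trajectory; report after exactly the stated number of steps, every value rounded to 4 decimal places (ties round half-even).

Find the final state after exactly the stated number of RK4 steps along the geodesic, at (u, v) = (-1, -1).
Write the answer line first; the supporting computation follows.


Answer: u = -1.0345, v = -1.0299, du/dtau = -0.2099, dv/dtau = -0.2737

f(Y) = (du/dtau, dv/dtau, -Gamma^u_ij Y'^i Y'^j, -Gamma^v_ij Y'^i Y'^j) with the Gammas evaluated at the stage position; h = 0.050000; intermediate values shown to 6 dp
step 0: u = -1.0000, v = -1.0000, du/dtau = -0.2500, dv/dtau = -0.1250
step 1:
  k1: at (u, v) = (-1.000000, -1.000000), (du/dtau, dv/dtau) = (-0.250000, -0.125000); Gamma_uuu = -2.786517, Gamma_uuv = -1.146067, Gamma_uvv = -0.269663, Gamma_vuu = 13.977528, Gamma_vuv = 1.910112, Gamma_vvv = 0.449438; k1 = (-0.250000, -0.125000, 0.250000, -1.000000)
  k2: at (u, v) = (-1.006250, -1.003125), (du/dtau, dv/dtau) = (-0.243750, -0.150000); Gamma_uuu = -2.809952, Gamma_uuv = -1.147859, Gamma_uvv = -0.266816, Gamma_vuu = 14.261592, Gamma_vuv = 1.937056, Gamma_vvv = 0.450262; k2 = (-0.243750, -0.150000, 0.256891, -0.999117)
  k3: at (u, v) = (-1.006094, -1.003750), (du/dtau, dv/dtau) = (-0.243578, -0.149978); Gamma_uuu = -2.811448, Gamma_uuv = -1.147633, Gamma_uvv = -0.266625, Gamma_vuu = 14.271332, Gamma_vuv = 1.938237, Gamma_vvv = 0.450303; k3 = (-0.243578, -0.149978, 0.256650, -0.998461)
  k4: at (u, v) = (-1.012179, -1.007499), (du/dtau, dv/dtau) = (-0.237168, -0.174923); Gamma_uuu = -2.836362, Gamma_uuv = -1.149096, Gamma_uvv = -0.263628, Gamma_vuu = 14.568194, Gamma_vuv = 1.966338, Gamma_vvv = 0.451121; k4 = (-0.237168, -0.174923, 0.262950, -0.996393)
  Y <- Y + (h/6)(k1 + 2k2 + 2k3 + k4): u = -1.0122, v = -1.0075, du/dtau = -0.2372, dv/dtau = -0.1749
step 2:
  k1: at (u, v) = (-1.012182, -1.007499), (du/dtau, dv/dtau) = (-0.237166, -0.174930); Gamma_uuu = -2.836370, Gamma_uuv = -1.149097, Gamma_uvv = -0.263627, Gamma_vuu = 14.568298, Gamma_vuv = 1.966347, Gamma_vvv = 0.451121; k1 = (-0.237166, -0.174930, 0.262953, -0.996398)
  k2: at (u, v) = (-1.018111, -1.011872), (du/dtau, dv/dtau) = (-0.230593, -0.199840); Gamma_uuu = -2.862766, Gamma_uuv = -1.150229, Gamma_uvv = -0.260480, Gamma_vuu = 14.878530, Gamma_vuv = 1.995621, Gamma_vvv = 0.451927; k2 = (-0.230593, -0.199840, 0.268633, -0.993106)
  k3: at (u, v) = (-1.017947, -1.012495), (du/dtau, dv/dtau) = (-0.230451, -0.199757); Gamma_uuu = -2.864218, Gamma_uuv = -1.149991, Gamma_uvv = -0.260296, Gamma_vuu = 14.888181, Gamma_vuv = 1.996762, Gamma_vvv = 0.451959; k3 = (-0.230451, -0.199757, 0.268376, -0.992547)
  k4: at (u, v) = (-1.023704, -1.017487), (du/dtau, dv/dtau) = (-0.223748, -0.224557); Gamma_uuu = -2.892002, Gamma_uuv = -1.150771, Gamma_uvv = -0.257013, Gamma_vuu = 15.211597, Gamma_vuv = 2.027124, Gamma_vvv = 0.452738; k4 = (-0.223748, -0.224557, 0.273381, -0.988070)
  Y <- Y + (h/6)(k1 + 2k2 + 2k3 + k4): u = -1.0237, v = -1.0175, du/dtau = -0.2237, dv/dtau = -0.2246
step 3:
  k1: at (u, v) = (-1.023707, -1.017488), (du/dtau, dv/dtau) = (-0.223747, -0.224561); Gamma_uuu = -2.892011, Gamma_uuv = -1.150771, Gamma_uvv = -0.257012, Gamma_vuu = 15.211712, Gamma_vuv = 2.027134, Gamma_vvv = 0.452738; k1 = (-0.223747, -0.224561, 0.273383, -0.988075)
  k2: at (u, v) = (-1.029301, -1.023102), (du/dtau, dv/dtau) = (-0.216912, -0.249263); Gamma_uuu = -2.921184, Gamma_uuv = -1.151195, Gamma_uvv = -0.253595, Gamma_vuu = 15.548895, Gamma_vuv = 2.058598, Gamma_vvv = 0.453485; k2 = (-0.216912, -0.249263, 0.277687, -0.982375)
  k3: at (u, v) = (-1.029130, -1.023720), (du/dtau, dv/dtau) = (-0.216805, -0.249120); Gamma_uuu = -2.922581, Gamma_uuv = -1.150948, Gamma_uvv = -0.253420, Gamma_vuu = 15.558407, Gamma_vuv = 2.059690, Gamma_vvv = 0.453509; k3 = (-0.216805, -0.249120, 0.277428, -0.981946)
  k4: at (u, v) = (-1.034547, -1.029944), (du/dtau, dv/dtau) = (-0.209875, -0.273658); Gamma_uuu = -2.953029, Gamma_uuv = -1.151002, Gamma_uvv = -0.249884, Gamma_vuu = 15.909071, Gamma_vuv = 2.092153, Gamma_vvv = 0.454210; k4 = (-0.209875, -0.273658, 0.281001, -0.975095)
  Y <- Y + (h/6)(k1 + 2k2 + 2k3 + k4): u = -1.0345, v = -1.0299, du/dtau = -0.2099, dv/dtau = -0.2737


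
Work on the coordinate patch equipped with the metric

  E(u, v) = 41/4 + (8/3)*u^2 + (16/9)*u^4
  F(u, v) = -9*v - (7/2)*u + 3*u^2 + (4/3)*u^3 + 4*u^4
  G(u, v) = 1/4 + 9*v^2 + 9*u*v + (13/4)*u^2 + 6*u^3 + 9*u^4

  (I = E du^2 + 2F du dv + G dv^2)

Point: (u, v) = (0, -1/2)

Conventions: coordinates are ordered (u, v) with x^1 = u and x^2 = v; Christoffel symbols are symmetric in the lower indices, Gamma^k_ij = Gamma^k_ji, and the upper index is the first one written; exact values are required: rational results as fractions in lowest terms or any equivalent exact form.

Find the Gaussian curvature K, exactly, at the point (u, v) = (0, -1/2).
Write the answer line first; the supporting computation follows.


Answer: K = -1325/1849

E = 41/4, F = 9/2, G = 5/2, EG - F^2 = 43/8 at the point
E_u = 0, E_v = 0, F_u = -7/2, F_v = -9, G_u = -9/2, G_v = -9
E_vv = 0, F_uv = 0, G_uu = 13/2
Using the Brioschi determinant formula for K from the metric derivatives:
M1 = [[-E_vv/2 + F_uv - G_uu/2, E_u/2, F_u - E_v/2], [F_v - G_u/2, E, F], [G_v/2, F, G]] = [[-13/4, 0, -7/2], [-27/4, 41/4, 9/2], [-9/2, 9/2, 5/2]]; det M1 = -2323/32
M2 = [[0, E_v/2, G_u/2], [E_v/2, E, F], [G_u/2, F, G]] = [[0, 0, -9/4], [0, 41/4, 9/2], [-9/4, 9/2, 5/2]]; det M2 = -3321/64
det M1 - det M2 = -1325/64; K = -1325/64 / (43/8)^2 = -1325/1849


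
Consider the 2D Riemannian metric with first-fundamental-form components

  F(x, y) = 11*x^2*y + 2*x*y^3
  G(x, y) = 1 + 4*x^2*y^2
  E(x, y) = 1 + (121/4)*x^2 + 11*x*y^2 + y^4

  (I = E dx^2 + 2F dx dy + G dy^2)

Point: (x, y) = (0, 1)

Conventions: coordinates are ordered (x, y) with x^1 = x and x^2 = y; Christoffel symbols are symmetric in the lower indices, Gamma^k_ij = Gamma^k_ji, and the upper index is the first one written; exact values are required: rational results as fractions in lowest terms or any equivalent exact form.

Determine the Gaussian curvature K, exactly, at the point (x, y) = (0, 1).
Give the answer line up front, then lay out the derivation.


Answer: K = -1

E = 2, F = 0, G = 1, EG - F^2 = 2 at the point
E_x = 11, E_y = 4, F_x = 2, F_y = 0, G_x = 0, G_y = 0
E_yy = 12, F_xy = 6, G_xx = 8
Evaluate Brioschi's two determinant matrices M1, M2 and divide by (EG - F^2)^2.
M1 = [[-E_yy/2 + F_xy - G_xx/2, E_x/2, F_x - E_y/2], [F_y - G_x/2, E, F], [G_y/2, F, G]] = [[-4, 11/2, 0], [0, 2, 0], [0, 0, 1]]; det M1 = -8
M2 = [[0, E_y/2, G_x/2], [E_y/2, E, F], [G_x/2, F, G]] = [[0, 2, 0], [2, 2, 0], [0, 0, 1]]; det M2 = -4
det M1 - det M2 = -4; K = -4 / (2)^2 = -1


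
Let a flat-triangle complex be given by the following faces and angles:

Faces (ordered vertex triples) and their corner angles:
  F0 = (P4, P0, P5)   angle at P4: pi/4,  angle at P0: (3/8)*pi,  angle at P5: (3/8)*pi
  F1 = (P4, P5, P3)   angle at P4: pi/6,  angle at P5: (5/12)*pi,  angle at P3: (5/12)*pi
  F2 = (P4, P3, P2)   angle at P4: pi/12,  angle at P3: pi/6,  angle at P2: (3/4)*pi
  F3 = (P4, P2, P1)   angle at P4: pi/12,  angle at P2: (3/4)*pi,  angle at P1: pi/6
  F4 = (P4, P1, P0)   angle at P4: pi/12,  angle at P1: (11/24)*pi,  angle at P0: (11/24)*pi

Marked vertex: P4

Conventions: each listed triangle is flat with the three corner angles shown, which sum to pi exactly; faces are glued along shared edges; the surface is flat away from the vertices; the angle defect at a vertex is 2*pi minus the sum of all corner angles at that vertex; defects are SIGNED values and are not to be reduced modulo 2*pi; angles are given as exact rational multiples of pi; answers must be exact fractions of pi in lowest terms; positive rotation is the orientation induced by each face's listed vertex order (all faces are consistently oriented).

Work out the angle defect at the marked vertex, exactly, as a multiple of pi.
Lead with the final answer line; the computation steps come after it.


Answer: defect(P4) = (4/3)*pi

Sum of corner angles at P4: (2/3)*pi
defect = 2*pi - (2/3)*pi


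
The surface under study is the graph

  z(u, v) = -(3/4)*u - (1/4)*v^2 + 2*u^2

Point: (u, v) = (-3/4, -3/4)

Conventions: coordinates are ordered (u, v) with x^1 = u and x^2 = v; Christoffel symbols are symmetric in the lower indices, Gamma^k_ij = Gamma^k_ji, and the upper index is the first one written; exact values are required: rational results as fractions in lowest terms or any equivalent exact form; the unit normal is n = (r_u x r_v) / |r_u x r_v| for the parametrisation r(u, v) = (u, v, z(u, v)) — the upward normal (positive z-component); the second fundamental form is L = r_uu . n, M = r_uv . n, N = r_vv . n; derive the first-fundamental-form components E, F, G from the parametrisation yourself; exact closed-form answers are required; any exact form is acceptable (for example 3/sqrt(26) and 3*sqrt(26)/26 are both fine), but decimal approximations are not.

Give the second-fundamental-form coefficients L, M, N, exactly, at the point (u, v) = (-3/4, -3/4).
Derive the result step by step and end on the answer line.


z_u = -15/4, z_v = 3/8, z_uu = 4, z_uv = 0, z_vv = -1/2
E = 241/16, F = -45/32, G = 73/64; answer radicand W^2 = 973/64
unnormalised second-form numerators: l = 4, m = 0, n = -1/2; L = l/sqrt(973/64), and similarly M = m/sqrt(W^2), N = n/sqrt(W^2)

Answer: L = 32*sqrt(973)/973, M = 0, N = -4*sqrt(973)/973


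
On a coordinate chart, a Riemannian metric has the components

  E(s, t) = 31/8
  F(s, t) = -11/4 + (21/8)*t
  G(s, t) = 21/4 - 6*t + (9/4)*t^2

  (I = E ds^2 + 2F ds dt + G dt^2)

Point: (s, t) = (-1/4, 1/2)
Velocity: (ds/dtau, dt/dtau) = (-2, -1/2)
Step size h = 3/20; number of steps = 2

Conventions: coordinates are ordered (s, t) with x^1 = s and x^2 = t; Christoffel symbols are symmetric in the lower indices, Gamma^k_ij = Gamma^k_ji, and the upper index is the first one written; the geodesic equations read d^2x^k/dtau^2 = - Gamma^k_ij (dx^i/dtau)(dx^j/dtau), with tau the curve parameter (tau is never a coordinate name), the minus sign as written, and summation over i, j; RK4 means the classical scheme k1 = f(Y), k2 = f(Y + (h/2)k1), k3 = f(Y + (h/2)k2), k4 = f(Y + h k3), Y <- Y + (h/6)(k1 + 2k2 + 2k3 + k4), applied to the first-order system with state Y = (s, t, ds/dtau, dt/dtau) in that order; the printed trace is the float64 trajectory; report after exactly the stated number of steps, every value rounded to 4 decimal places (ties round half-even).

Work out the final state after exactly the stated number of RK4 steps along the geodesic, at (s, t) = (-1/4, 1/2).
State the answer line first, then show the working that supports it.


Answer: s = -0.8556, t = 0.3542, ds/dtau = -2.0365, dt/dtau = -0.4725

f(Y) = (ds/dtau, dt/dtau, -Gamma^s_ij Y'^i Y'^j, -Gamma^t_ij Y'^i Y'^j) with the Gammas evaluated at the stage position; h = 0.150000; intermediate values shown to 6 dp
step 0: s = -0.2500, t = 0.5000, ds/dtau = -2.0000, dt/dtau = -0.5000
step 1:
  k1: at (s, t) = (-0.250000, 0.500000), (ds/dtau, dt/dtau) = (-2.000000, -0.500000); Gamma_sss = 0.000000, Gamma_sst = 0.000000, Gamma_stt = 0.530739, Gamma_tss = 0.000000, Gamma_tst = 0.000000, Gamma_ttt = -0.395400; k1 = (-2.000000, -0.500000, -0.132685, 0.098850)
  k2: at (s, t) = (-0.400000, 0.462500), (ds/dtau, dt/dtau) = (-2.009951, -0.492586); Gamma_sss = 0.000000, Gamma_sst = 0.000000, Gamma_stt = 0.522264, Gamma_tss = 0.000000, Gamma_tst = 0.000000, Gamma_ttt = -0.391440; k2 = (-2.009951, -0.492586, -0.126723, 0.094980)
  k3: at (s, t) = (-0.400746, 0.463056), (ds/dtau, dt/dtau) = (-2.009504, -0.492877); Gamma_sss = 0.000000, Gamma_sst = 0.000000, Gamma_stt = 0.522388, Gamma_tss = 0.000000, Gamma_tst = 0.000000, Gamma_ttt = -0.391499; k3 = (-2.009504, -0.492877, -0.126902, 0.095106)
  k4: at (s, t) = (-0.551426, 0.426069), (ds/dtau, dt/dtau) = (-2.019035, -0.485734); Gamma_sss = 0.000000, Gamma_sst = 0.000000, Gamma_stt = 0.514219, Gamma_tss = 0.000000, Gamma_tst = 0.000000, Gamma_ttt = -0.387603; k4 = (-2.019035, -0.485734, -0.121324, 0.091450)
  Y <- Y + (h/6)(k1 + 2k2 + 2k3 + k4): s = -0.5514, t = 0.4261, ds/dtau = -2.0190, dt/dtau = -0.4857
step 2:
  k1: at (s, t) = (-0.551449, 0.426084), (ds/dtau, dt/dtau) = (-2.019031, -0.485738); Gamma_sss = 0.000000, Gamma_sst = 0.000000, Gamma_stt = 0.514222, Gamma_tss = 0.000000, Gamma_tst = 0.000000, Gamma_ttt = -0.387605; k1 = (-2.019031, -0.485738, -0.121326, 0.091452)
  k2: at (s, t) = (-0.702876, 0.389653), (ds/dtau, dt/dtau) = (-2.028131, -0.478879); Gamma_sss = 0.000000, Gamma_sst = 0.000000, Gamma_stt = 0.506360, Gamma_tss = 0.000000, Gamma_tst = 0.000000, Gamma_ttt = -0.383784; k2 = (-2.028131, -0.478879, -0.116121, 0.088011)
  k3: at (s, t) = (-0.703558, 0.390168), (ds/dtau, dt/dtau) = (-2.027741, -0.479137); Gamma_sss = 0.000000, Gamma_sst = 0.000000, Gamma_stt = 0.506470, Gamma_tss = 0.000000, Gamma_tst = 0.000000, Gamma_ttt = -0.383837; k3 = (-2.027741, -0.479137, -0.116272, 0.088119)
  k4: at (s, t) = (-0.855610, 0.354213), (ds/dtau, dt/dtau) = (-2.036472, -0.472520); Gamma_sss = 0.000000, Gamma_sst = 0.000000, Gamma_stt = 0.498883, Gamma_tss = 0.000000, Gamma_tst = 0.000000, Gamma_ttt = -0.380085; k4 = (-2.036472, -0.472520, -0.111388, 0.084864)
  Y <- Y + (h/6)(k1 + 2k2 + 2k3 + k4): s = -0.8556, t = 0.3542, ds/dtau = -2.0365, dt/dtau = -0.4725


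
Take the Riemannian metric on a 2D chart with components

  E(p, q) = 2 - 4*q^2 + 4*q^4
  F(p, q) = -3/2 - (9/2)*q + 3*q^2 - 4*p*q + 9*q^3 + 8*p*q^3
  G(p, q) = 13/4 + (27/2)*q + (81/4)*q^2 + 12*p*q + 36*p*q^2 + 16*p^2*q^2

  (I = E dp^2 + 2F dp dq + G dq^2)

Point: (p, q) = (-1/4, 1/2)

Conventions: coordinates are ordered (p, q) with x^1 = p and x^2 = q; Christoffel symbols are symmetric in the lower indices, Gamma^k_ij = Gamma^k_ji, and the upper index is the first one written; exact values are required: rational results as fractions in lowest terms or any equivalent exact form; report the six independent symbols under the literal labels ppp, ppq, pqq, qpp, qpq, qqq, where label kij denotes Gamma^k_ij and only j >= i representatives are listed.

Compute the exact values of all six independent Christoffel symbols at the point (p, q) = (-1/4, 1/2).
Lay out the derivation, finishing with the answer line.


E = 5/4, F = -13/8, G = 185/16 at the point
E_p = 0, E_q = -2, F_p = -1, F_q = 19/4, G_p = 13, G_q = 91/4
EG - F^2 = 189/16;  g^inv = (16/189) * [[185/16, 13/8], [13/8, 5/4]]
first-kind symbols [ij,l] = (1/2)(d_i g_jl + d_j g_il - d_l g_ij): [pp,p] = E_p/2 = 0, [pp,q] = F_p - E_q/2 = 0, [pq,p] = E_q/2 = -1, [pq,q] = G_p/2 = 13/2, [qq,p] = F_q - G_p/2 = -7/4, [qq,q] = G_q/2 = 91/8
Gamma^p_ij = (G*[ij,p] - F*[ij,q])/(EG - F^2), Gamma^q_ij = (E*[ij,q] - F*[ij,p])/(EG - F^2)

Answer: Gamma_ppp = 0, Gamma_ppq = -16/189, Gamma_pqq = -4/27, Gamma_qpp = 0, Gamma_qpq = 104/189, Gamma_qqq = 26/27


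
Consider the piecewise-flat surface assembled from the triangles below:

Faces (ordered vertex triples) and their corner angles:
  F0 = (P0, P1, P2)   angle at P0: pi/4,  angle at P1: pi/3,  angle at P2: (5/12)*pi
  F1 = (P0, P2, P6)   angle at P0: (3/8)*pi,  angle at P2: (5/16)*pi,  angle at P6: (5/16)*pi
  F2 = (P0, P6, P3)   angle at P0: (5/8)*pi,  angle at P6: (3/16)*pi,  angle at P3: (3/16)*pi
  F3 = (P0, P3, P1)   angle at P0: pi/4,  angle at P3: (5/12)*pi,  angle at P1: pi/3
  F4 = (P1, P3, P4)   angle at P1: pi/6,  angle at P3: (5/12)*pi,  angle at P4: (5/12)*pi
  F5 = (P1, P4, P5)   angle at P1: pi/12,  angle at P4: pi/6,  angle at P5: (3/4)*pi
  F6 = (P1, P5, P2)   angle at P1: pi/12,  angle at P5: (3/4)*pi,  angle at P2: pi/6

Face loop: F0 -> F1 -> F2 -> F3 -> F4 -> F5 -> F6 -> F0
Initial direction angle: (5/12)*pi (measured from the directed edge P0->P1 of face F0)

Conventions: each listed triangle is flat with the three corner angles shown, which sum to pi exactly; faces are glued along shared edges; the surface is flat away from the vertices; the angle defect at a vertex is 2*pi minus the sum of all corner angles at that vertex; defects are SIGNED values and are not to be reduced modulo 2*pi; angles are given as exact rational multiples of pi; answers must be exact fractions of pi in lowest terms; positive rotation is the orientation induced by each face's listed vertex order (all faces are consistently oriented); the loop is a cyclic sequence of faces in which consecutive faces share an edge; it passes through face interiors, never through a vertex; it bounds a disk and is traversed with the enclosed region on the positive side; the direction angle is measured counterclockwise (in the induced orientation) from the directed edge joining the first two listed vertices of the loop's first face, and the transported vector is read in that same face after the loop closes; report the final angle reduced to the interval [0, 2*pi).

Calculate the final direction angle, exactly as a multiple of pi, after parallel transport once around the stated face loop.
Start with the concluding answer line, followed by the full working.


Answer: final direction angle = (23/12)*pi

enclosed vertex P0: corner angles sum to (3/2)*pi, defect = 2*pi - (3/2)*pi = pi/2
enclosed vertex P1: corner angles sum to pi, defect = 2*pi - pi = pi
the rotation equals the total enclosed defect, so the final angle is initial + defects (mod 2*pi)
final angle = (5/12)*pi + (3/2)*pi = (23/12)*pi (mod 2*pi)


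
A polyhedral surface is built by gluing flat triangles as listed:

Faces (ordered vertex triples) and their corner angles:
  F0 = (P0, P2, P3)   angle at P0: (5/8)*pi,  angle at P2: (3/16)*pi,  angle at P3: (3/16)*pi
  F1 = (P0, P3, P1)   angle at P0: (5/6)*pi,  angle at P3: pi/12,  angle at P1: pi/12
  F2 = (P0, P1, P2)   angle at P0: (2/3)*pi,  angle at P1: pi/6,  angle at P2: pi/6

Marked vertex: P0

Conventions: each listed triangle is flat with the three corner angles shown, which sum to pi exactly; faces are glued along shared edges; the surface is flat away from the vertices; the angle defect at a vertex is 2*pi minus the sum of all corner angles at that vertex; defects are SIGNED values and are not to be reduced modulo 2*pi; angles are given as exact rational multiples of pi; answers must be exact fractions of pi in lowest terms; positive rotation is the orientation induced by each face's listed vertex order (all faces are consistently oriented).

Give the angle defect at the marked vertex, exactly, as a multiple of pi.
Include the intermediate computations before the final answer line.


Sum of corner angles at P0: (17/8)*pi
defect = 2*pi - (17/8)*pi

Answer: defect(P0) = -pi/8


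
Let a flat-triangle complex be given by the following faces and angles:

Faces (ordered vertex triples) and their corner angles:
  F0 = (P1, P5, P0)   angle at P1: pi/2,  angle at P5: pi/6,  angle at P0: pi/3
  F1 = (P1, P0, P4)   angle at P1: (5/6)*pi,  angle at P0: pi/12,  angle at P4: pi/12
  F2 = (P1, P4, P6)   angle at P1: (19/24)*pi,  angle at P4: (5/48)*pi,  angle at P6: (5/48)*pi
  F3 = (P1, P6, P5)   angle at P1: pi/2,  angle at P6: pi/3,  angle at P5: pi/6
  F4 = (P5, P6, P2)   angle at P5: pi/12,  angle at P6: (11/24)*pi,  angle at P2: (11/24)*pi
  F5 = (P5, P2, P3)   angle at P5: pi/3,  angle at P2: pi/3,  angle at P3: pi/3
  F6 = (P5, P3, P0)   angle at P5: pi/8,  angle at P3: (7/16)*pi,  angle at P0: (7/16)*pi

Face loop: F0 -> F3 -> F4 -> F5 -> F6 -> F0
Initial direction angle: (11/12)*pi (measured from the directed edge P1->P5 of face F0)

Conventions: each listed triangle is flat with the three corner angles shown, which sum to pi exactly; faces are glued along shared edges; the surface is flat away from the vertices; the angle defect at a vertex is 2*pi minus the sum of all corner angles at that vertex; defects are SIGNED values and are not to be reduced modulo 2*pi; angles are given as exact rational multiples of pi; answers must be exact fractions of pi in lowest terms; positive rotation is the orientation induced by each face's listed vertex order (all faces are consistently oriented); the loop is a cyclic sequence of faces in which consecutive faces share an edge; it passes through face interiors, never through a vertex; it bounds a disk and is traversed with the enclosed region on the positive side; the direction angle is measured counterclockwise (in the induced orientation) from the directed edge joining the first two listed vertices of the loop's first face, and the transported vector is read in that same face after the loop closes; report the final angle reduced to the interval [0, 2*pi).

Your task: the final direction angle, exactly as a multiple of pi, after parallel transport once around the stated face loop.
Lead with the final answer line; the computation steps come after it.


Answer: final direction angle = pi/24

enclosed vertex P5: corner angles sum to (7/8)*pi, defect = 2*pi - (7/8)*pi = (9/8)*pi
adding the enclosed defects to the starting angle (mod 2*pi, induced orientation) gives the holonomy
final angle = (11/12)*pi + (9/8)*pi = pi/24 (mod 2*pi)


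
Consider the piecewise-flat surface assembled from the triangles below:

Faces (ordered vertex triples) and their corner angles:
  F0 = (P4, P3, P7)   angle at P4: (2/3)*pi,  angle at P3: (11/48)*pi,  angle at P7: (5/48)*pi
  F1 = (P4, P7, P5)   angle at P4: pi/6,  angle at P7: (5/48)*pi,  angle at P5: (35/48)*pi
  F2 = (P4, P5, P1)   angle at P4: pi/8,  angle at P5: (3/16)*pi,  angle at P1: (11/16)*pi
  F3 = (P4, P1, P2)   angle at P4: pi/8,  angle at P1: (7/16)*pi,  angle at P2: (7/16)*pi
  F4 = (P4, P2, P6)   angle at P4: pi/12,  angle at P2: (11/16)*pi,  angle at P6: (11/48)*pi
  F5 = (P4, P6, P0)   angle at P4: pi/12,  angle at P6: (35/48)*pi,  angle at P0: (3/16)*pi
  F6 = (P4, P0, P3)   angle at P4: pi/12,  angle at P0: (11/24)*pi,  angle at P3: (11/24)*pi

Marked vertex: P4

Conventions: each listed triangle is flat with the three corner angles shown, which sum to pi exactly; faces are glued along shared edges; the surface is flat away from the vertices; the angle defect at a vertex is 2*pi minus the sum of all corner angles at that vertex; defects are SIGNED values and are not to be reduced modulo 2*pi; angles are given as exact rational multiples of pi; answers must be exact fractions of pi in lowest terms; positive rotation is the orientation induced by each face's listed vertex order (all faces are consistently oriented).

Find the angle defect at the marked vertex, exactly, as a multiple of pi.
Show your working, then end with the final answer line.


Sum of corner angles at P4: (4/3)*pi
defect = 2*pi - (4/3)*pi

Answer: defect(P4) = (2/3)*pi


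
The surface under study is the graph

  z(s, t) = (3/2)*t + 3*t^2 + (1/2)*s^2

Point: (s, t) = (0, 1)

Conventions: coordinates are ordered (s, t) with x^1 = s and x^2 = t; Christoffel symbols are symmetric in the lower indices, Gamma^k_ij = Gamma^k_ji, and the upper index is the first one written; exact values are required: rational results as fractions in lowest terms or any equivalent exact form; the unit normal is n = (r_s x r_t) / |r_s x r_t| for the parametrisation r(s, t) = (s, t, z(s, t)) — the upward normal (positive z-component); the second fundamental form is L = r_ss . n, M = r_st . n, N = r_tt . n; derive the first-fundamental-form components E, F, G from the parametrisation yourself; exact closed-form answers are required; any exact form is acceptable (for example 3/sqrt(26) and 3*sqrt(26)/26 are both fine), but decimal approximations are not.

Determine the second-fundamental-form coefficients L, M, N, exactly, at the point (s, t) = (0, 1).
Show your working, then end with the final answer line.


z_s = 0, z_t = 15/2, z_ss = 1, z_st = 0, z_tt = 6
E = 1, F = 0, G = 229/4; answer radicand W^2 = 229/4
unnormalised second-form numerators: l = 1, m = 0, n = 6; L = l/sqrt(229/4), and similarly M = m/sqrt(W^2), N = n/sqrt(W^2)

Answer: L = 2*sqrt(229)/229, M = 0, N = 12*sqrt(229)/229
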